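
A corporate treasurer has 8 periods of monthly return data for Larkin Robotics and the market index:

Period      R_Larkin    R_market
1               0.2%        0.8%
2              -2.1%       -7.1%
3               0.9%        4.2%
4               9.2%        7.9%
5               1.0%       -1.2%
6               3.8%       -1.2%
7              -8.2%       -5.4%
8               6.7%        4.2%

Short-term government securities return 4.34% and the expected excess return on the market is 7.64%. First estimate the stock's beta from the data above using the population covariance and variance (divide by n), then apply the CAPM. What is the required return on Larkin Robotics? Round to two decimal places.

Mean R_i = (0.2 − 2.1 + 0.9 + 9.2 + 1.0 + 3.8 − 8.2 + 6.7) / 8 = 1.4375%
Mean R_m = (0.8 − 7.1 + 4.2 + 7.9 − 1.2 − 1.2 − 5.4 + 4.2) / 8 = 0.2750%
Σ(R_i − R̄_i)(R_m − R̄_m) = 155.0275  ⇒  Cov = 155.0275 / 8 = 19.3784
Σ(R_m − R̄_m)² = 180.1750  ⇒  Var(R_m) = 180.1750 / 8 = 22.5219
β = Cov / Var(R_m) = 19.3784 / 22.5219 = 0.8604
E(R) = R_f + β × MRP = 4.34% + 0.8604 × 7.64% = 10.91%

10.91%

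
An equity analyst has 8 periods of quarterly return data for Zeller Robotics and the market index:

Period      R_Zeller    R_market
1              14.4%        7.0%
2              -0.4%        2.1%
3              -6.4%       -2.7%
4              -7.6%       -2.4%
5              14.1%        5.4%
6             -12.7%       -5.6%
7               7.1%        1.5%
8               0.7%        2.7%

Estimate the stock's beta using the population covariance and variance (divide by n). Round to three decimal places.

Mean R_i = (14.4 − 0.4 − 6.4 − 7.6 + 14.1 − 12.7 + 7.1 + 0.7) / 8 = 1.1500%
Mean R_m = (7.0 + 2.1 − 2.7 − 2.4 + 5.4 − 5.6 + 1.5 + 2.7) / 8 = 1.0000%
Σ(R_i − R̄_i)(R_m − R̄_m) = 286.0800  ⇒  Cov = 286.0800 / 8 = 35.7600
Σ(R_m − R̄_m)² = 128.5200  ⇒  Var(R_m) = 128.5200 / 8 = 16.0650
β = Cov / Var(R_m) = 35.7600 / 16.0650 = 2.2260

2.226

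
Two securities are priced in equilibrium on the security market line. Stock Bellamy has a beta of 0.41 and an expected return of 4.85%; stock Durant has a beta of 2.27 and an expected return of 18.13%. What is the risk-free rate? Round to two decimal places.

1.92%

Both satisfy E(R) = R_f + β·MRP, so the slope of the SML is
MRP = (18.13% − 4.85%) / (2.27 − 0.41) = 13.28% / 1.86 = 7.1398%
R_f = E(R_Bellamy) − β_Bellamy·MRP = 4.85% − 0.41 × 7.1398% = 1.9227%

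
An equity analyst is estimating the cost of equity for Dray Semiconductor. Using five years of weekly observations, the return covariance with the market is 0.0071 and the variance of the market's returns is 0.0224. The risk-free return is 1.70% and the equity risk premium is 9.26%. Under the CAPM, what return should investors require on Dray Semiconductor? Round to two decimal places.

4.64%

β = Cov(R_i, R_m) / Var(R_m) = 0.0071 / 0.0224 = 0.3170
E(R) = R_f + β × MRP = 1.70% + 0.3170 × 9.26% = 4.64%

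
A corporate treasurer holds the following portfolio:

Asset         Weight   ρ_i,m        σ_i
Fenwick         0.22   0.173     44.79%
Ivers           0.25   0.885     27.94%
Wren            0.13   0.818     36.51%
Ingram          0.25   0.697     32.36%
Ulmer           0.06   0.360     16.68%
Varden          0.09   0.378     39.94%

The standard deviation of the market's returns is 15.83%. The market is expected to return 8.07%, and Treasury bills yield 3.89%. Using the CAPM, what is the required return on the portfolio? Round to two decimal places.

β_Fenwick = 0.173 × 44.79% / 15.83% = 0.4895
β_Ivers = 0.885 × 27.94% / 15.83% = 1.5620
β_Wren = 0.818 × 36.51% / 15.83% = 1.8866
β_Ingram = 0.697 × 32.36% / 15.83% = 1.4248
β_Ulmer = 0.360 × 16.68% / 15.83% = 0.3793
β_Varden = 0.378 × 39.94% / 15.83% = 0.9537
β_P = Σ w_i β_i = 0.22×0.4895 + 0.25×1.5620 + 0.13×1.8866 + 0.25×1.4248 + 0.06×0.3793 + 0.09×0.9537 = 1.2082
MRP = 8.07% − 3.89% = 4.18%
E(R_P) = R_f + β_P × MRP = 3.89% + 1.2082 × 4.18% = 8.94%

8.94%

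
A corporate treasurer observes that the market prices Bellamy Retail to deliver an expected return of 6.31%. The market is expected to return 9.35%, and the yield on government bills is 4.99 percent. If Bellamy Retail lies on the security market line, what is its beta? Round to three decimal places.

0.303

MRP = 9.35% − 4.99% = 4.36%
β = (E(R) − R_f) / MRP = (6.31% − 4.99%) / 4.36% = 1.32% / 4.36% = 0.303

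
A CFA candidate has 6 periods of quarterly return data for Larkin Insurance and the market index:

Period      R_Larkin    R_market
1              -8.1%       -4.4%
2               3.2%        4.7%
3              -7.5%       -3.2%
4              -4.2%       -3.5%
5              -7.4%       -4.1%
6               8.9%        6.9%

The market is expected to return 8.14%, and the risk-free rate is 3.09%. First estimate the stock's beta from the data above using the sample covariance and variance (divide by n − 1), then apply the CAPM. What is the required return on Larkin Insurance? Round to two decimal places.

9.98%

Mean R_i = (-8.1 + 3.2 − 7.5 − 4.2 − 7.4 + 8.9) / 6 = -2.5167%
Mean R_m = (-4.4 + 4.7 − 3.2 − 3.5 − 4.1 + 6.9) / 6 = -0.6000%
Σ(R_i − R̄_i)(R_m − R̄_m) = 172.0700  ⇒  Cov = 172.0700 / 5 = 34.4140
Σ(R_m − R̄_m)² = 126.2000  ⇒  Var(R_m) = 126.2000 / 5 = 25.2400
β = Cov / Var(R_m) = 34.4140 / 25.2400 = 1.3635
MRP = 8.14% − 3.09% = 5.05%
E(R) = R_f + β × MRP = 3.09% + 1.3635 × 5.05% = 9.98%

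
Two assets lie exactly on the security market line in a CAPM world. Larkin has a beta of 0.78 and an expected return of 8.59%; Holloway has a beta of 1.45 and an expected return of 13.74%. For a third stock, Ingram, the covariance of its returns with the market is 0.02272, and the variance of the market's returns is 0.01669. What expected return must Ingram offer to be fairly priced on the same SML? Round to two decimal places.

MRP = (13.74% − 8.59%) / (1.45 − 0.78) = 7.6866%
R_f = 8.59% − 0.78 × 7.6866% = 2.5945%
β_Ingram = Cov / Var(R_m) = 0.02272 / 0.01669 = 1.3613
E(R_Ingram) = R_f + β × MRP = 2.5945% + 1.3613 × 7.6866% = 13.06%

13.06%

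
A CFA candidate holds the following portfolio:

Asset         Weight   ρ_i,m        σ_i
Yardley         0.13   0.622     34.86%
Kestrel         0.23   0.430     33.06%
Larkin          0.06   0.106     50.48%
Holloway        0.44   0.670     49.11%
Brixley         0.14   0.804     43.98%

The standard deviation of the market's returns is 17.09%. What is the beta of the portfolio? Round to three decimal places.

1.512

β_Yardley = 0.622 × 34.86% / 17.09% = 1.2687
β_Kestrel = 0.430 × 33.06% / 17.09% = 0.8318
β_Larkin = 0.106 × 50.48% / 17.09% = 0.3131
β_Holloway = 0.670 × 49.11% / 17.09% = 1.9253
β_Brixley = 0.804 × 43.98% / 17.09% = 2.0690
β_P = Σ w_i β_i = 0.13×1.2687 + 0.23×0.8318 + 0.06×0.3131 + 0.44×1.9253 + 0.14×2.0690 = 1.5118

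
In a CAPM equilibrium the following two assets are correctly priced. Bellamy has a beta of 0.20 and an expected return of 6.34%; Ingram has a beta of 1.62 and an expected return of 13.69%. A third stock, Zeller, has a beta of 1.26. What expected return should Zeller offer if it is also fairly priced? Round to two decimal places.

11.83%

MRP (SML slope) = (13.69% − 6.34%) / (1.62 − 0.20) = 7.35% / 1.42 = 5.1761%
R_f (intercept) = 6.34% − 0.20 × 5.1761% = 5.3048%
E(R_Zeller) = R_f + β × MRP = 5.3048% + 1.26 × 5.1761% = 11.83%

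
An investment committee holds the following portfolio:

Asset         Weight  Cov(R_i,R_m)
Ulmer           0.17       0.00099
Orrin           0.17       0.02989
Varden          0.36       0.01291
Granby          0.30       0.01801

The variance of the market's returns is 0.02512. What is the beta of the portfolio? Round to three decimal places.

β_Ulmer = 0.00099 / 0.02512 = 0.0394
β_Orrin = 0.02989 / 0.02512 = 1.1899
β_Varden = 0.01291 / 0.02512 = 0.5139
β_Granby = 0.01801 / 0.02512 = 0.7170
β_P = Σ w_i β_i = 0.17×0.0394 + 0.17×1.1899 + 0.36×0.5139 + 0.30×0.7170 = 0.6091

0.609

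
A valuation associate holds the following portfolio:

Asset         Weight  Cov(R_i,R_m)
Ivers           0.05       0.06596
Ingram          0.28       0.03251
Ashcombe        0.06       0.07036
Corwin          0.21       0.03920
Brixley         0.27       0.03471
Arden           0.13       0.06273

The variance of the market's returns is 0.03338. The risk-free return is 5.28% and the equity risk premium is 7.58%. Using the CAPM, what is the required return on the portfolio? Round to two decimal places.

β_Ivers = 0.06596 / 0.03338 = 1.9760
β_Ingram = 0.03251 / 0.03338 = 0.9739
β_Ashcombe = 0.07036 / 0.03338 = 2.1078
β_Corwin = 0.03920 / 0.03338 = 1.1744
β_Brixley = 0.03471 / 0.03338 = 1.0398
β_Arden = 0.06273 / 0.03338 = 1.8793
β_P = Σ w_i β_i = 0.05×1.9760 + 0.28×0.9739 + 0.06×2.1078 + 0.21×1.1744 + 0.27×1.0398 + 0.13×1.8793 = 1.2696
E(R_P) = R_f + β_P × MRP = 5.28% + 1.2696 × 7.58% = 14.90%

14.90%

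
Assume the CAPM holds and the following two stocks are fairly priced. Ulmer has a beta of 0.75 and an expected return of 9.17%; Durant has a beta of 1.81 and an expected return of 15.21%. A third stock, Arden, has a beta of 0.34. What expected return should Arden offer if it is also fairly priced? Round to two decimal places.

6.83%

MRP (SML slope) = (15.21% − 9.17%) / (1.81 − 0.75) = 6.04% / 1.06 = 5.6981%
R_f (intercept) = 9.17% − 0.75 × 5.6981% = 4.8964%
E(R_Arden) = R_f + β × MRP = 4.8964% + 0.34 × 5.6981% = 6.83%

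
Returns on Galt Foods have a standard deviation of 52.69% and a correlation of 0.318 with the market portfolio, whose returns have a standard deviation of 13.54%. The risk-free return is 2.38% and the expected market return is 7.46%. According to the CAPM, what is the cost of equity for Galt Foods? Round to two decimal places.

β = ρ × σ_i / σ_m = 0.318 × 52.69% / 13.54% = 1.2375
MRP = 7.46% − 2.38% = 5.08%
E(R) = 2.38% + 1.2375 × 5.08% = 8.67%

8.67%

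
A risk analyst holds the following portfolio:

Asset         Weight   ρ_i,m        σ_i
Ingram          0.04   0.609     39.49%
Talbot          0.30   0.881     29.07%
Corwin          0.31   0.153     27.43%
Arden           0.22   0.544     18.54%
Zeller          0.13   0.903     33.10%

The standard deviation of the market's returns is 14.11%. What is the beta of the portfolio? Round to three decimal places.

1.138

β_Ingram = 0.609 × 39.49% / 14.11% = 1.7044
β_Talbot = 0.881 × 29.07% / 14.11% = 1.8151
β_Corwin = 0.153 × 27.43% / 14.11% = 0.2974
β_Arden = 0.544 × 18.54% / 14.11% = 0.7148
β_Zeller = 0.903 × 33.10% / 14.11% = 2.1183
β_P = Σ w_i β_i = 0.04×1.7044 + 0.30×1.8151 + 0.31×0.2974 + 0.22×0.7148 + 0.13×2.1183 = 1.1375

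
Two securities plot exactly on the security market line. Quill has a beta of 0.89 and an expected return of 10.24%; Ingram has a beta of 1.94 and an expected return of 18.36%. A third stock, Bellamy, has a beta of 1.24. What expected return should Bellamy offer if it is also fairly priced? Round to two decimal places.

MRP (SML slope) = (18.36% − 10.24%) / (1.94 − 0.89) = 8.12% / 1.05 = 7.7333%
R_f (intercept) = 10.24% − 0.89 × 7.7333% = 3.3574%
E(R_Bellamy) = R_f + β × MRP = 3.3574% + 1.24 × 7.7333% = 12.95%

12.95%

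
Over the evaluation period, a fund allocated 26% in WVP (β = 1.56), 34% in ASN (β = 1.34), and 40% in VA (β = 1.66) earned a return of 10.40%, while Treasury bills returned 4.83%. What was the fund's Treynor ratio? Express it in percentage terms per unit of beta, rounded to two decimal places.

β_P = 0.26×1.56 + 0.34×1.34 + 0.40×1.66 = 1.5252
Treynor = (R_P − R_f) / β_P = (10.40% − 4.83%) / 1.5252 = 5.57% / 1.5252 = 3.65%

3.65%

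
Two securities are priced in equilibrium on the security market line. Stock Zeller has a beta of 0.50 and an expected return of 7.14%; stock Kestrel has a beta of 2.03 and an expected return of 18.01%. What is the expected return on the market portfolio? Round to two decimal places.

Both satisfy E(R) = R_f + β·MRP, so the slope of the SML is
MRP = (18.01% − 7.14%) / (2.03 − 0.50) = 10.87% / 1.53 = 7.1046%
R_f = E(R_Zeller) − β_Zeller·MRP = 7.14% − 0.50 × 7.1046% = 3.5877%
E(R_m) = R_f + MRP = 3.5877% + 7.1046% = 10.69%

10.69%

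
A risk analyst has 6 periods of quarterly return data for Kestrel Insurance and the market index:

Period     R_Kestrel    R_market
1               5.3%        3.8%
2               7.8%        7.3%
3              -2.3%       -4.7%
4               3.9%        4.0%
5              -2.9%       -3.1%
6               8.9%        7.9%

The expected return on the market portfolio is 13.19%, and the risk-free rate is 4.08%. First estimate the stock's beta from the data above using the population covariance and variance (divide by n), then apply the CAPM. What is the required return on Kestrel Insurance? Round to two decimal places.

12.60%

Mean R_i = (5.3 + 7.8 − 2.3 + 3.9 − 2.9 + 8.9) / 6 = 3.4500%
Mean R_m = (3.8 + 7.3 − 4.7 + 4.0 − 3.1 + 7.9) / 6 = 2.5333%
Σ(R_i − R̄_i)(R_m − R̄_m) = 130.3500  ⇒  Cov = 130.3500 / 6 = 21.7250
Σ(R_m − R̄_m)² = 139.3333  ⇒  Var(R_m) = 139.3333 / 6 = 23.2222
β = Cov / Var(R_m) = 21.7250 / 23.2222 = 0.9355
MRP = 13.19% − 4.08% = 9.11%
E(R) = R_f + β × MRP = 4.08% + 0.9355 × 9.11% = 12.60%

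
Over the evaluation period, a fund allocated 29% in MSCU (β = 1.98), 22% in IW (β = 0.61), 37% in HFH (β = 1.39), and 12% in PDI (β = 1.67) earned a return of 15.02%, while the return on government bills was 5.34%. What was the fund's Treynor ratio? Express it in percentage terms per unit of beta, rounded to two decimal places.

6.80%

β_P = 0.29×1.98 + 0.22×0.61 + 0.37×1.39 + 0.12×1.67 = 1.4231
Treynor = (R_P − R_f) / β_P = (15.02% − 5.34%) / 1.4231 = 9.68% / 1.4231 = 6.80%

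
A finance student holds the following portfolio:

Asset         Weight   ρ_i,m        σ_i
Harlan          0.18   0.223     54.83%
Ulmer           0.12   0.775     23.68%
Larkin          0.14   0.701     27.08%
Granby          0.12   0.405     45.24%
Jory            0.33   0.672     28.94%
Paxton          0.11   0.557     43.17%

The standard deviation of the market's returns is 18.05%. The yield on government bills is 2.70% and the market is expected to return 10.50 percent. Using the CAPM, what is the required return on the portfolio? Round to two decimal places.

β_Harlan = 0.223 × 54.83% / 18.05% = 0.6774
β_Ulmer = 0.775 × 23.68% / 18.05% = 1.0167
β_Larkin = 0.701 × 27.08% / 18.05% = 1.0517
β_Granby = 0.405 × 45.24% / 18.05% = 1.0151
β_Jory = 0.672 × 28.94% / 18.05% = 1.0774
β_Paxton = 0.557 × 43.17% / 18.05% = 1.3322
β_P = Σ w_i β_i = 0.18×0.6774 + 0.12×1.0167 + 0.14×1.0517 + 0.12×1.0151 + 0.33×1.0774 + 0.11×1.3322 = 1.0151
MRP = 10.50% − 2.70% = 7.80%
E(R_P) = R_f + β_P × MRP = 2.70% + 1.0151 × 7.80% = 10.62%

10.62%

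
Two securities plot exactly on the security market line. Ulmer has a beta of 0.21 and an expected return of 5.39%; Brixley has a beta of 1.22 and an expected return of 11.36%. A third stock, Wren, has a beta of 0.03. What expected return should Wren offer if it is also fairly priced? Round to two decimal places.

4.33%

MRP (SML slope) = (11.36% − 5.39%) / (1.22 − 0.21) = 5.97% / 1.01 = 5.9109%
R_f (intercept) = 5.39% − 0.21 × 5.9109% = 4.1487%
E(R_Wren) = R_f + β × MRP = 4.1487% + 0.03 × 5.9109% = 4.33%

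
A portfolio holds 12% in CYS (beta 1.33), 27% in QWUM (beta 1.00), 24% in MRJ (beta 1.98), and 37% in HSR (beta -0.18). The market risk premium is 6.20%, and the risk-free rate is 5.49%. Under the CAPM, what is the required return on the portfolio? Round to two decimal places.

10.69%

β_P = Σ w_i β_i = 0.12×1.33 + 0.27×1.00 + 0.24×1.98 + 0.37×-0.18 = 0.8382
E(R_P) = R_f + β_P × MRP = 5.49% + 0.8382 × 6.20% = 10.69%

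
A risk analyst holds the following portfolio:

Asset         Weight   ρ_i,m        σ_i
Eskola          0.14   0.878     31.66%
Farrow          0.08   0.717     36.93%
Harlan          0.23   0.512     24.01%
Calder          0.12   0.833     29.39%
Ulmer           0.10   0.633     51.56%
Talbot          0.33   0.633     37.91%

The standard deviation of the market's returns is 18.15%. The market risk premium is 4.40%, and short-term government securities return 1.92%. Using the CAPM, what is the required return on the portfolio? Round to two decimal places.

7.49%

β_Eskola = 0.878 × 31.66% / 18.15% = 1.5315
β_Farrow = 0.717 × 36.93% / 18.15% = 1.4589
β_Harlan = 0.512 × 24.01% / 18.15% = 0.6773
β_Calder = 0.833 × 29.39% / 18.15% = 1.3489
β_Ulmer = 0.633 × 51.56% / 18.15% = 1.7982
β_Talbot = 0.633 × 37.91% / 18.15% = 1.3222
β_P = Σ w_i β_i = 0.14×1.5315 + 0.08×1.4589 + 0.23×0.6773 + 0.12×1.3489 + 0.10×1.7982 + 0.33×1.3222 = 1.2649
E(R_P) = R_f + β_P × MRP = 1.92% + 1.2649 × 4.40% = 7.49%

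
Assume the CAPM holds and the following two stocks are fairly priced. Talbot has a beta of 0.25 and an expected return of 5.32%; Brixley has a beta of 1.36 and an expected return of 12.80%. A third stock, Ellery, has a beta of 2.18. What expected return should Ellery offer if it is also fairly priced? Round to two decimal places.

MRP (SML slope) = (12.80% − 5.32%) / (1.36 − 0.25) = 7.48% / 1.11 = 6.7387%
R_f (intercept) = 5.32% − 0.25 × 6.7387% = 3.6353%
E(R_Ellery) = R_f + β × MRP = 3.6353% + 2.18 × 6.7387% = 18.33%

18.33%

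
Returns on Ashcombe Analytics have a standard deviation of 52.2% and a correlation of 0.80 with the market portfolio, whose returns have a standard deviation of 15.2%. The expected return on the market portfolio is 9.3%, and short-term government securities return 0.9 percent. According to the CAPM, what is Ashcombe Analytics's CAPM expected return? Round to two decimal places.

23.98%

β = ρ × σ_i / σ_m = 0.80 × 52.2% / 15.2% = 2.7474
MRP = 9.3% − 0.9% = 8.40%
E(R) = 0.9% + 2.7474 × 8.4% = 23.98%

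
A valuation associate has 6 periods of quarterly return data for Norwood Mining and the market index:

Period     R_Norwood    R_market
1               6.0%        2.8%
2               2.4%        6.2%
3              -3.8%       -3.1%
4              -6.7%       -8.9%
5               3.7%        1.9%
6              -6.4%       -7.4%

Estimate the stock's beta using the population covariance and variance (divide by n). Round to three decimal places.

0.831

Mean R_i = (6.0 + 2.4 − 3.8 − 6.7 + 3.7 − 6.4) / 6 = -0.8000%
Mean R_m = (2.8 + 6.2 − 3.1 − 8.9 + 1.9 − 7.4) / 6 = -1.4167%
Σ(R_i − R̄_i)(R_m − R̄_m) = 150.6800  ⇒  Cov = 150.6800 / 6 = 25.1133
Σ(R_m − R̄_m)² = 181.4283  ⇒  Var(R_m) = 181.4283 / 6 = 30.2381
β = Cov / Var(R_m) = 25.1133 / 30.2381 = 0.8305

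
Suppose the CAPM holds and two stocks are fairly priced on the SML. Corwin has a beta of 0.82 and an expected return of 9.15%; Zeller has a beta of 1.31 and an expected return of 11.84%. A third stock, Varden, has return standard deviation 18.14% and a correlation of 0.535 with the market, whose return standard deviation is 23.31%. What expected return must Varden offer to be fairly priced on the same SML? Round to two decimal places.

MRP = (11.84% − 9.15%) / (1.31 − 0.82) = 5.4898%
R_f = 9.15% − 0.82 × 5.4898% = 4.6484%
β_Varden = ρ·σ_i/σ_m = 0.535 × 18.14 / 23.31 = 0.4163
E(R_Varden) = R_f + β × MRP = 4.6484% + 0.4163 × 5.4898% = 6.93%

6.93%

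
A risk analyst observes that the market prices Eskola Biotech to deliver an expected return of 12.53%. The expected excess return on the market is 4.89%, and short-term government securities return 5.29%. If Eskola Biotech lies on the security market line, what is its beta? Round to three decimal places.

β = (E(R) − R_f) / MRP = (12.53% − 5.29%) / 4.89% = 7.24% / 4.89% = 1.481

1.481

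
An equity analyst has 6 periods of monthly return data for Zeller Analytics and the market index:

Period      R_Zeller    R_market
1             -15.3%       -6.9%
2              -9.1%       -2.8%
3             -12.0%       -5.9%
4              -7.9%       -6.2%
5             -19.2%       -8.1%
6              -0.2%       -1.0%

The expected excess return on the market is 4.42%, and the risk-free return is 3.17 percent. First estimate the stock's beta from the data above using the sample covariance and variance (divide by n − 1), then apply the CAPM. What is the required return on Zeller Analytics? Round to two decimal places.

12.76%

Mean R_i = (-15.3 − 9.1 − 12.0 − 7.9 − 19.2 − 0.2) / 6 = -10.6167%
Mean R_m = (-6.9 − 2.8 − 5.9 − 6.2 − 8.1 − 1.0) / 6 = -5.1500%
Σ(R_i − R̄_i)(R_m − R̄_m) = 78.4950  ⇒  Cov = 78.4950 / 5 = 15.6990
Σ(R_m − R̄_m)² = 36.1750  ⇒  Var(R_m) = 36.1750 / 5 = 7.2350
β = Cov / Var(R_m) = 15.6990 / 7.2350 = 2.1699
E(R) = R_f + β × MRP = 3.17% + 2.1699 × 4.42% = 12.76%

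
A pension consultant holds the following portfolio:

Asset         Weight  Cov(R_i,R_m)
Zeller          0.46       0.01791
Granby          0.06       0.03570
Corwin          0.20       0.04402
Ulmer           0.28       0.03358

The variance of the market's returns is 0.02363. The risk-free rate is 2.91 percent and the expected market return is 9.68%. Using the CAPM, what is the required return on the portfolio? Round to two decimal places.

β_Zeller = 0.01791 / 0.02363 = 0.7579
β_Granby = 0.03570 / 0.02363 = 1.5108
β_Corwin = 0.04402 / 0.02363 = 1.8629
β_Ulmer = 0.03358 / 0.02363 = 1.4211
β_P = Σ w_i β_i = 0.46×0.7579 + 0.06×1.5108 + 0.20×1.8629 + 0.28×1.4211 = 1.2098
MRP = 9.68% − 2.91% = 6.77%
E(R_P) = R_f + β_P × MRP = 2.91% + 1.2098 × 6.77% = 11.10%

11.10%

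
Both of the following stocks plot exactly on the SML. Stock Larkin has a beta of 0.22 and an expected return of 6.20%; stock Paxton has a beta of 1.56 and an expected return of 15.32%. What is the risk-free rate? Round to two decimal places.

4.70%

Both satisfy E(R) = R_f + β·MRP, so the slope of the SML is
MRP = (15.32% − 6.20%) / (1.56 − 0.22) = 9.12% / 1.34 = 6.8060%
R_f = E(R_Larkin) − β_Larkin·MRP = 6.20% − 0.22 × 6.8060% = 4.7027%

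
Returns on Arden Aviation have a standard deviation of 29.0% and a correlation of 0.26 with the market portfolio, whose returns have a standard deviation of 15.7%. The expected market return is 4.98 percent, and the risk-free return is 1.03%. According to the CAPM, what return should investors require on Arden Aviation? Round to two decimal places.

2.93%

β = ρ × σ_i / σ_m = 0.26 × 29.0% / 15.7% = 0.4803
MRP = 4.98% − 1.03% = 3.95%
E(R) = 1.03% + 0.4803 × 3.95% = 2.93%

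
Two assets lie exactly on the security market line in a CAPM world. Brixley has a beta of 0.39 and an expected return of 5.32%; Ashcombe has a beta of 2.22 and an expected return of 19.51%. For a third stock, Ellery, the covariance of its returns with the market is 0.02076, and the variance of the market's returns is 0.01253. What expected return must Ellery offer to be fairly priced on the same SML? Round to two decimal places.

MRP = (19.51% − 5.32%) / (2.22 − 0.39) = 7.7541%
R_f = 5.32% − 0.39 × 7.7541% = 2.2959%
β_Ellery = Cov / Var(R_m) = 0.02076 / 0.01253 = 1.6568
E(R_Ellery) = R_f + β × MRP = 2.2959% + 1.6568 × 7.7541% = 15.14%

15.14%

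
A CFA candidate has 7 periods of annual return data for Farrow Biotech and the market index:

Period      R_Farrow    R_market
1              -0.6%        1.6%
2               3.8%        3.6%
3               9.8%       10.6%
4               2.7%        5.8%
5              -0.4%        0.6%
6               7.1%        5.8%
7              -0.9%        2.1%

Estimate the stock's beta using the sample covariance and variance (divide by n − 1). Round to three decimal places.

Mean R_i = (-0.6 + 3.8 + 9.8 + 2.7 − 0.4 + 7.1 − 0.9) / 7 = 3.0714%
Mean R_m = (1.6 + 3.6 + 10.6 + 5.8 + 0.6 + 5.8 + 2.1) / 7 = 4.3000%
Σ(R_i − R̄_i)(R_m − R̄_m) = 78.8600  ⇒  Cov = 78.8600 / 6 = 13.1433
Σ(R_m − R̄_m)² = 70.5000  ⇒  Var(R_m) = 70.5000 / 6 = 11.7500
β = Cov / Var(R_m) = 13.1433 / 11.7500 = 1.1186

1.119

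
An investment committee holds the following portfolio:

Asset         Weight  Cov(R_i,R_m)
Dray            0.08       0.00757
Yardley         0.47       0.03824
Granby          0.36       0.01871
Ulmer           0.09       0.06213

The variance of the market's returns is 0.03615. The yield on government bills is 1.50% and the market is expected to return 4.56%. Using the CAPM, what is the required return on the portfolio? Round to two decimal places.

β_Dray = 0.00757 / 0.03615 = 0.2094
β_Yardley = 0.03824 / 0.03615 = 1.0578
β_Granby = 0.01871 / 0.03615 = 0.5176
β_Ulmer = 0.06213 / 0.03615 = 1.7187
β_P = Σ w_i β_i = 0.08×0.2094 + 0.47×1.0578 + 0.36×0.5176 + 0.09×1.7187 = 0.8549
MRP = 4.56% − 1.50% = 3.06%
E(R_P) = R_f + β_P × MRP = 1.50% + 0.8549 × 3.06% = 4.12%

4.12%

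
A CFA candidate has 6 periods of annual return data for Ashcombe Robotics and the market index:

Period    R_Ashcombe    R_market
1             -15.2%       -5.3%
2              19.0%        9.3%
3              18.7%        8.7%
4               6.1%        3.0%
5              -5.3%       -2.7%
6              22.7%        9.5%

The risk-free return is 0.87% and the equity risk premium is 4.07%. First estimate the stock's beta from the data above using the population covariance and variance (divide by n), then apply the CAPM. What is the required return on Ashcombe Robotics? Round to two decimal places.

10.37%

Mean R_i = (-15.2 + 19.0 + 18.7 + 6.1 − 5.3 + 22.7) / 6 = 7.6667%
Mean R_m = (-5.3 + 9.3 + 8.7 + 3.0 − 2.7 + 9.5) / 6 = 3.7500%
Σ(R_i − R̄_i)(R_m − R̄_m) = 495.7100  ⇒  Cov = 495.7100 / 6 = 82.6183
Σ(R_m − R̄_m)² = 212.4350  ⇒  Var(R_m) = 212.4350 / 6 = 35.4058
β = Cov / Var(R_m) = 82.6183 / 35.4058 = 2.3335
E(R) = R_f + β × MRP = 0.87% + 2.3335 × 4.07% = 10.37%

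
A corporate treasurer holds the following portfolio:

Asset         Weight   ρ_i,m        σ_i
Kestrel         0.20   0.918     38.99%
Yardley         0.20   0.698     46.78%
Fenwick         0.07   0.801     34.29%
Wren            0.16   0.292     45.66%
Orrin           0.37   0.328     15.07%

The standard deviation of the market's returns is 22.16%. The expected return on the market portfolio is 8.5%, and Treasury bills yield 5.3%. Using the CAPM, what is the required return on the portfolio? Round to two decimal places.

8.13%

β_Kestrel = 0.918 × 38.99% / 22.16% = 1.6152
β_Yardley = 0.698 × 46.78% / 22.16% = 1.4735
β_Fenwick = 0.801 × 34.29% / 22.16% = 1.2395
β_Wren = 0.292 × 45.66% / 22.16% = 0.6017
β_Orrin = 0.328 × 15.07% / 22.16% = 0.2231
β_P = Σ w_i β_i = 0.20×1.6152 + 0.20×1.4735 + 0.07×1.2395 + 0.16×0.6017 + 0.37×0.2231 = 0.8833
MRP = 8.5% − 5.3% = 3.20%
E(R_P) = R_f + β_P × MRP = 5.3% + 0.8833 × 3.2% = 8.13%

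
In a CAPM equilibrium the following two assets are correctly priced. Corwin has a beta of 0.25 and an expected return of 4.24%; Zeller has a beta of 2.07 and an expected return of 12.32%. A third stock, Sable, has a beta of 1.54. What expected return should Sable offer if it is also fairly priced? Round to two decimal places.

9.97%

MRP (SML slope) = (12.32% − 4.24%) / (2.07 − 0.25) = 8.08% / 1.82 = 4.4396%
R_f (intercept) = 4.24% − 0.25 × 4.4396% = 3.1301%
E(R_Sable) = R_f + β × MRP = 3.1301% + 1.54 × 4.4396% = 9.97%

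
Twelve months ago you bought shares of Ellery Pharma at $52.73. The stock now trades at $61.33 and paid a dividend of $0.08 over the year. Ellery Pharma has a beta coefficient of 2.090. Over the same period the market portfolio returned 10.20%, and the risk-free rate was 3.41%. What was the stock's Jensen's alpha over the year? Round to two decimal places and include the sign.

Realised HPR = (P1 + D1 − P0) / P0 = (61.33 + 0.08 − 52.73) / 52.73 = 8.68 / 52.73 = 16.4612%
MRP = 10.20% − 3.41% = 6.79%
CAPM required = R_f + β·MRP = 3.41% + 2.090 × 6.79% = 17.60110%
α = realised − required = 16.4612% − 17.60110% = -1.14%

-1.14%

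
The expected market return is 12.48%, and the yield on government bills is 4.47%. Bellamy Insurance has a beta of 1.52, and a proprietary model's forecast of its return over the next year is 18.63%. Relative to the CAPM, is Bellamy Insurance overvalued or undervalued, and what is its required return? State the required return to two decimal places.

Undervalued; required return 16.65%

MRP = 12.48% − 4.47% = 8.01%
Required return = R_f + β·MRP = 4.47% + 1.52 × 8.01% = 16.65%
Forecast 18.63% > required 16.65% → the stock plots above the SML → undervalued.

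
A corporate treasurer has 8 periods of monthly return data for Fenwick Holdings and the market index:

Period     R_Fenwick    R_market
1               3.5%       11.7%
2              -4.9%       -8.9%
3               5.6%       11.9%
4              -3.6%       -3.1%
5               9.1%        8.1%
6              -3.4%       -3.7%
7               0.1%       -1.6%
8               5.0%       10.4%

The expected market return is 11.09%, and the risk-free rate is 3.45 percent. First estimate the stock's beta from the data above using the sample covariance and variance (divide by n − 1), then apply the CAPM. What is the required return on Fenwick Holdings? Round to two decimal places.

Mean R_i = (3.5 − 4.9 + 5.6 − 3.6 + 9.1 − 3.4 + 0.1 + 5.0) / 8 = 1.4250%
Mean R_m = (11.7 − 8.9 + 11.9 − 3.1 + 8.1 − 3.7 − 1.6 + 10.4) / 8 = 3.1000%
Σ(R_i − R̄_i)(R_m − R̄_m) = 265.1500  ⇒  Cov = 265.1500 / 7 = 37.8786
Σ(R_m − R̄_m)² = 480.4600  ⇒  Var(R_m) = 480.4600 / 7 = 68.6371
β = Cov / Var(R_m) = 37.8786 / 68.6371 = 0.5519
MRP = 11.09% − 3.45% = 7.64%
E(R) = R_f + β × MRP = 3.45% + 0.5519 × 7.64% = 7.67%

7.67%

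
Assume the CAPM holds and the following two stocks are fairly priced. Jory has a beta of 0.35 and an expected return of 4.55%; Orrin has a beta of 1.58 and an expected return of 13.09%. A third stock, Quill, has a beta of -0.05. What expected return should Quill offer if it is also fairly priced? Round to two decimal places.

1.77%

MRP (SML slope) = (13.09% − 4.55%) / (1.58 − 0.35) = 8.54% / 1.23 = 6.9431%
R_f (intercept) = 4.55% − 0.35 × 6.9431% = 2.1199%
E(R_Quill) = R_f + β × MRP = 2.1199% + -0.05 × 6.9431% = 1.77%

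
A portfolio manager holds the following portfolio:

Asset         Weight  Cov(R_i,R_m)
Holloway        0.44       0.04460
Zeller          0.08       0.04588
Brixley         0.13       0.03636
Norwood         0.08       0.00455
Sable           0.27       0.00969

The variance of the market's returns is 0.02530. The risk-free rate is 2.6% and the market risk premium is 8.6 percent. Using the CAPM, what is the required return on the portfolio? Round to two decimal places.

13.14%

β_Holloway = 0.04460 / 0.02530 = 1.7628
β_Zeller = 0.04588 / 0.02530 = 1.8134
β_Brixley = 0.03636 / 0.02530 = 1.4372
β_Norwood = 0.00455 / 0.02530 = 0.1798
β_Sable = 0.00969 / 0.02530 = 0.3830
β_P = Σ w_i β_i = 0.44×1.7628 + 0.08×1.8134 + 0.13×1.4372 + 0.08×0.1798 + 0.27×0.3830 = 1.2253
E(R_P) = R_f + β_P × MRP = 2.6% + 1.2253 × 8.6% = 13.14%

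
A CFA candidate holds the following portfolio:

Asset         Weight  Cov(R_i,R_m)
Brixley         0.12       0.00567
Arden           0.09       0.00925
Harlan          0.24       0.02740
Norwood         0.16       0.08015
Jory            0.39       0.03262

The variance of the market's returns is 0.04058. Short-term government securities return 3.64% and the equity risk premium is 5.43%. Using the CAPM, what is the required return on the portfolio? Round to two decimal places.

8.14%

β_Brixley = 0.00567 / 0.04058 = 0.1397
β_Arden = 0.00925 / 0.04058 = 0.2279
β_Harlan = 0.02740 / 0.04058 = 0.6752
β_Norwood = 0.08015 / 0.04058 = 1.9751
β_Jory = 0.03262 / 0.04058 = 0.8038
β_P = Σ w_i β_i = 0.12×0.1397 + 0.09×0.2279 + 0.24×0.6752 + 0.16×1.9751 + 0.39×0.8038 = 0.8288
E(R_P) = R_f + β_P × MRP = 3.64% + 0.8288 × 5.43% = 8.14%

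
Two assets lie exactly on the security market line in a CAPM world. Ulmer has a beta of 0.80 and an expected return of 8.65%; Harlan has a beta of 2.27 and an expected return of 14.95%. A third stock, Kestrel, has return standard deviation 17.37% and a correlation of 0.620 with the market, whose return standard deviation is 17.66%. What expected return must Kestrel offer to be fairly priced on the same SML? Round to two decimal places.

MRP = (14.95% − 8.65%) / (2.27 − 0.80) = 4.2857%
R_f = 8.65% − 0.80 × 4.2857% = 5.2214%
β_Kestrel = ρ·σ_i/σ_m = 0.620 × 17.37 / 17.66 = 0.6098
E(R_Kestrel) = R_f + β × MRP = 5.2214% + 0.6098 × 4.2857% = 7.83%

7.83%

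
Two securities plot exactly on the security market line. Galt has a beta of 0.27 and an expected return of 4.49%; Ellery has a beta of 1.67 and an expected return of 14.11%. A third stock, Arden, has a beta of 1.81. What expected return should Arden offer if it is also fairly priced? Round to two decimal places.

15.07%

MRP (SML slope) = (14.11% − 4.49%) / (1.67 − 0.27) = 9.62% / 1.40 = 6.8714%
R_f (intercept) = 4.49% − 0.27 × 6.8714% = 2.6347%
E(R_Arden) = R_f + β × MRP = 2.6347% + 1.81 × 6.8714% = 15.07%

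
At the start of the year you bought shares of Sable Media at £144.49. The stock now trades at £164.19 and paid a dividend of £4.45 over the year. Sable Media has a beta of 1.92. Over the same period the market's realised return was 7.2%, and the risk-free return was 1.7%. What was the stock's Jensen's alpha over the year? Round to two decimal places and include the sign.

+4.45%

Realised HPR = (P1 + D1 − P0) / P0 = (164.19 + 4.45 − 144.49) / 144.49 = 24.15 / 144.49 = 16.7140%
MRP = 7.2% − 1.7% = 5.50%
CAPM required = R_f + β·MRP = 1.7% + 1.92 × 5.5% = 12.2600%
α = realised − required = 16.7140% − 12.2600% = +4.45%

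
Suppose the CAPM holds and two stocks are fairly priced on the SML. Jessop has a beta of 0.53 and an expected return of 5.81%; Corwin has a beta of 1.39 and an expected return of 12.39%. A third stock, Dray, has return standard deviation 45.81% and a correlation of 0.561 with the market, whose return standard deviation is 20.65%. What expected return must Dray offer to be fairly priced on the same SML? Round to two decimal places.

11.28%

MRP = (12.39% − 5.81%) / (1.39 − 0.53) = 7.6512%
R_f = 5.81% − 0.53 × 7.6512% = 1.7549%
β_Dray = ρ·σ_i/σ_m = 0.561 × 45.81 / 20.65 = 1.2445
E(R_Dray) = R_f + β × MRP = 1.7549% + 1.2445 × 7.6512% = 11.28%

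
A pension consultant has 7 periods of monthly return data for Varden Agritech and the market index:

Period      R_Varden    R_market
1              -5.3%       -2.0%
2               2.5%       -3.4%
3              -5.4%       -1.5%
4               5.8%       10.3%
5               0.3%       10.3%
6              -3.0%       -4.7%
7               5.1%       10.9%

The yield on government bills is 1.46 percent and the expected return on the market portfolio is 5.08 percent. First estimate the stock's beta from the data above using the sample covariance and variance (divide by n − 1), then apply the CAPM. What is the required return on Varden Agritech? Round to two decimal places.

Mean R_i = (-5.3 + 2.5 − 5.4 + 5.8 + 0.3 − 3.0 + 5.1) / 7 = 0.0000%
Mean R_m = (-2.0 − 3.4 − 1.5 + 10.3 + 10.3 − 4.7 + 10.9) / 7 = 2.8429%
Σ(R_i − R̄_i)(R_m − R̄_m) = 142.7200  ⇒  Cov = 142.7200 / 6 = 23.7867
Σ(R_m − R̄_m)² = 314.3171  ⇒  Var(R_m) = 314.3171 / 6 = 52.3862
β = Cov / Var(R_m) = 23.7867 / 52.3862 = 0.4541
MRP = 5.08% − 1.46% = 3.62%
E(R) = R_f + β × MRP = 1.46% + 0.4541 × 3.62% = 3.10%

3.10%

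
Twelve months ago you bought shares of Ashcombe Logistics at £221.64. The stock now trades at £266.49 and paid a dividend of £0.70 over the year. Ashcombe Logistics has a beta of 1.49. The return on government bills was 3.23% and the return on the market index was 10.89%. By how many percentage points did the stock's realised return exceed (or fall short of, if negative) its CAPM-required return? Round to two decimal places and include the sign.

+5.91%

Realised HPR = (P1 + D1 − P0) / P0 = (266.49 + 0.70 − 221.64) / 221.64 = 45.55 / 221.64 = 20.5513%
MRP = 10.89% − 3.23% = 7.66%
CAPM required = R_f + β·MRP = 3.23% + 1.49 × 7.66% = 14.6434%
α = realised − required = 20.5513% − 14.6434% = +5.91%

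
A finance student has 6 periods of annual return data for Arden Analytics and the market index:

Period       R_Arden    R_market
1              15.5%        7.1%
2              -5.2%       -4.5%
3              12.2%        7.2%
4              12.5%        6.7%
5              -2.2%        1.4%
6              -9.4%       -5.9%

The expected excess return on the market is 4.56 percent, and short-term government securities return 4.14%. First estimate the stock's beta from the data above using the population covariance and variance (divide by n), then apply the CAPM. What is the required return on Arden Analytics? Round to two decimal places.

Mean R_i = (15.5 − 5.2 + 12.2 + 12.5 − 2.2 − 9.4) / 6 = 3.9000%
Mean R_m = (7.1 − 4.5 + 7.2 + 6.7 + 1.4 − 5.9) / 6 = 2.0000%
Σ(R_i − R̄_i)(R_m − R̄_m) = 310.6200  ⇒  Cov = 310.6200 / 6 = 51.7700
Σ(R_m − R̄_m)² = 180.1600  ⇒  Var(R_m) = 180.1600 / 6 = 30.0267
β = Cov / Var(R_m) = 51.7700 / 30.0267 = 1.7241
E(R) = R_f + β × MRP = 4.14% + 1.7241 × 4.56% = 12.00%

12.00%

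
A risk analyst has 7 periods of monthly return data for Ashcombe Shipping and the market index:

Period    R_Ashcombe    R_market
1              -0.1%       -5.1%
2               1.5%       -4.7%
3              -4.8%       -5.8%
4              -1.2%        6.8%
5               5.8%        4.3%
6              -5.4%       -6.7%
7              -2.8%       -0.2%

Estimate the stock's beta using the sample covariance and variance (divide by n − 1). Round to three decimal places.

0.367

Mean R_i = (-0.1 + 1.5 − 4.8 − 1.2 + 5.8 − 5.4 − 2.8) / 7 = -1.0000%
Mean R_m = (-5.1 − 4.7 − 5.8 + 6.8 + 4.3 − 6.7 − 0.2) / 7 = -1.6286%
Σ(R_i − R̄_i)(R_m − R̄_m) = 63.4200  ⇒  Cov = 63.4200 / 6 = 10.5700
Σ(R_m − R̄_m)² = 172.8343  ⇒  Var(R_m) = 172.8343 / 6 = 28.8057
β = Cov / Var(R_m) = 10.5700 / 28.8057 = 0.3669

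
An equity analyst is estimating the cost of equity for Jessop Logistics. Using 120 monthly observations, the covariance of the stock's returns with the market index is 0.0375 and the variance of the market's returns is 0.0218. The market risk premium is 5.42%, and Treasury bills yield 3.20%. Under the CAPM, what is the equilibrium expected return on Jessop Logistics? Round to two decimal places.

12.52%

β = Cov(R_i, R_m) / Var(R_m) = 0.0375 / 0.0218 = 1.7202
E(R) = R_f + β × MRP = 3.20% + 1.7202 × 5.42% = 12.52%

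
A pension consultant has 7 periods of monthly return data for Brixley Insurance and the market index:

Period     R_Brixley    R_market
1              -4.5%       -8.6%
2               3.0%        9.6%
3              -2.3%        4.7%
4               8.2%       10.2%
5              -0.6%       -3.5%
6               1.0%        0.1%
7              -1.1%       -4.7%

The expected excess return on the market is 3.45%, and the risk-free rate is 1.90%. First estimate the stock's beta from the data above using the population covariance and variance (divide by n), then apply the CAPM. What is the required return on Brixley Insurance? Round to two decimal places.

Mean R_i = (-4.5 + 3.0 − 2.3 + 8.2 − 0.6 + 1.0 − 1.1) / 7 = 0.5286%
Mean R_m = (-8.6 + 9.6 + 4.7 + 10.2 − 3.5 + 0.1 − 4.7) / 7 = 1.1143%
Σ(R_i − R̄_i)(R_m − R̄_m) = 143.5771  ⇒  Cov = 143.5771 / 7 = 20.5110
Σ(R_m − R̄_m)² = 317.9086  ⇒  Var(R_m) = 317.9086 / 7 = 45.4155
β = Cov / Var(R_m) = 20.5110 / 45.4155 = 0.4516
E(R) = R_f + β × MRP = 1.90% + 0.4516 × 3.45% = 3.46%

3.46%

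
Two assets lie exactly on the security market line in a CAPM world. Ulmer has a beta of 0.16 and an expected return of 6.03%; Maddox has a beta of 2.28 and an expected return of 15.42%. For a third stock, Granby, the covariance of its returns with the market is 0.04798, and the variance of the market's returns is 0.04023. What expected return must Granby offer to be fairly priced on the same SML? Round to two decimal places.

10.60%

MRP = (15.42% − 6.03%) / (2.28 − 0.16) = 4.4292%
R_f = 6.03% − 0.16 × 4.4292% = 5.3213%
β_Granby = Cov / Var(R_m) = 0.04798 / 0.04023 = 1.1926
E(R_Granby) = R_f + β × MRP = 5.3213% + 1.1926 × 4.4292% = 10.60%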